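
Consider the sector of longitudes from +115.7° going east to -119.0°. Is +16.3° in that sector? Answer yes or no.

No

Band width going east from +115.7° to -119.0°: ((-119.0 − 115.7) mod 360) = 125.3°.
Offset of +16.3° east of the west edge: ((16.3 − 115.7) mod 360) = 260.6°.
260.6° > 125.3° ⇒ outside.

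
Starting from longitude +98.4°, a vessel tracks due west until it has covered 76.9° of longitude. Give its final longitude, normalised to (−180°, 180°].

Start at +98.4°; shift −76.9° → +21.5°.
+21.5° already lies in (−180°, 180°].

+21.5°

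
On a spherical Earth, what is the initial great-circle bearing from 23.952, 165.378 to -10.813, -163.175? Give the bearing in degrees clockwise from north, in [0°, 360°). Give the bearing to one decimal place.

135.0°

Δλ = -163.175 − 165.378 = -328.553°; wrapped into (−180°, 180°]: 31.447°.
θ = atan2( sin Δλ · cos φ₂ , cos φ₁ · sin φ₂ − sin φ₁ · cos φ₂ · cos Δλ )
  = atan2(0.51245, -0.51164) = 134.955° → normalised to [0°, 360°): 134.955°.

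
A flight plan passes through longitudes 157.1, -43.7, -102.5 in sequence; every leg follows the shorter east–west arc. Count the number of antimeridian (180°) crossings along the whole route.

1

Leg 1: +157.1° → -43.7°, shortest Δλ = 159.2° (east) — crosses 180°.
Leg 2: -43.7° → -102.5°, shortest Δλ = -58.8° (west) — does not cross 180°.
Total crossings: 1.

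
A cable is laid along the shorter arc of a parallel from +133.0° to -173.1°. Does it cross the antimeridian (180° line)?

Yes

Naïve |-173.1 − 133.0| = 306.1° > 180°, so the shorter arc goes the other way round — across 180°.
Signed shortest Δλ = ((-173.1 − 133.0 + 180) mod 360) − 180 = 53.9°.
Going east by 53.9° from +133.0° passes through 180° before reaching -173.1°.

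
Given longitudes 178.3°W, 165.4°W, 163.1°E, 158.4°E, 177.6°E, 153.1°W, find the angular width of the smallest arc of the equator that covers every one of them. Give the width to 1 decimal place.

Sort the longitudes: -178.3°, -165.4°, -153.1°, +158.4°, +163.1°, +177.6°.
Eastward gaps between consecutive values (wrapping around): 12.9°, 12.3°, 311.5°, 4.7°, 14.5°, 4.1°.
Largest gap = 311.5° ⇒ minimal covering band is its complement: 360° − 311.5° = 48.5°.
Band runs from +158.4° eastward to -153.1°, crossing the antimeridian.

48.5°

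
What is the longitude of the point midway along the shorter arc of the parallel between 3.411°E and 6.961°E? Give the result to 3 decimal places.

5.186°E

Signed shortest Δλ from +3.411° to +6.961° is +3.550°.
Midpoint longitude = +3.411° + (+3.550°)/2 = +3.411° + 1.775° = +5.186°.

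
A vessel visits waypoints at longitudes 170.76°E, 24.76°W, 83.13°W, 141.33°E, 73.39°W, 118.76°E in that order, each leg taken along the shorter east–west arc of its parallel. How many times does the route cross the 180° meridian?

Leg 1: +170.76° → -24.76°, shortest Δλ = 164.48° (east) — crosses 180°.
Leg 2: -24.76° → -83.13°, shortest Δλ = -58.37° (west) — does not cross 180°.
Leg 3: -83.13° → +141.33°, shortest Δλ = -135.54° (west) — crosses 180°.
Leg 4: +141.33° → -73.39°, shortest Δλ = 145.28° (east) — crosses 180°.
Leg 5: -73.39° → +118.76°, shortest Δλ = -167.85° (west) — crosses 180°.
Total crossings: 4.

4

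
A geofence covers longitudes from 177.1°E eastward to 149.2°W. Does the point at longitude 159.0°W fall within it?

Yes

Band width going east from +177.1° to -149.2°: ((-149.2 − 177.1) mod 360) = 33.7°.
Offset of -159.0° east of the west edge: ((-159.0 − 177.1) mod 360) = 23.9°.
23.9° ≤ 33.7° ⇒ inside.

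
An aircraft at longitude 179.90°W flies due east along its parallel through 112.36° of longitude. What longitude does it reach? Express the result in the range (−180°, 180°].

67.54°W

Start at -179.90°; shift +112.36° → -67.54°.
-67.54° already lies in (−180°, 180°].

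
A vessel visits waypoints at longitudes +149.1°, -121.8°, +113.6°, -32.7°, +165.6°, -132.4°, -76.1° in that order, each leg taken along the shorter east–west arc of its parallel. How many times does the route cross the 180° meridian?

Leg 1: +149.1° → -121.8°, shortest Δλ = 89.1° (east) — crosses 180°.
Leg 2: -121.8° → +113.6°, shortest Δλ = -124.6° (west) — crosses 180°.
Leg 3: +113.6° → -32.7°, shortest Δλ = -146.3° (west) — does not cross 180°.
Leg 4: -32.7° → +165.6°, shortest Δλ = -161.7° (west) — crosses 180°.
Leg 5: +165.6° → -132.4°, shortest Δλ = 62.0° (east) — crosses 180°.
Leg 6: -132.4° → -76.1°, shortest Δλ = 56.3° (east) — does not cross 180°.
Total crossings: 4.

4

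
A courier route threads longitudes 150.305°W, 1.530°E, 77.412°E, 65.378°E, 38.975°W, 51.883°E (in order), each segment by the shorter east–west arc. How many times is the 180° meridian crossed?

Leg 1: -150.305° → +1.530°, shortest Δλ = 151.835° (east) — does not cross 180°.
Leg 2: +1.530° → +77.412°, shortest Δλ = 75.882° (east) — does not cross 180°.
Leg 3: +77.412° → +65.378°, shortest Δλ = -12.034° (west) — does not cross 180°.
Leg 4: +65.378° → -38.975°, shortest Δλ = -104.353° (west) — does not cross 180°.
Leg 5: -38.975° → +51.883°, shortest Δλ = 90.858° (east) — does not cross 180°.
Total crossings: 0.

0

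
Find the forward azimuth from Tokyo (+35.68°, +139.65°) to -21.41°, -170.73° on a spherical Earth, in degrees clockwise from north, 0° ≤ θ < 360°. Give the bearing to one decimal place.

Δλ = -170.73 − 139.65 = -310.38°; wrapped into (−180°, 180°]: 49.62°.
θ = atan2( sin Δλ · cos φ₂ , cos φ₁ · sin φ₂ − sin φ₁ · cos φ₂ · cos Δλ )
  = atan2(0.70920, -0.64831) = 132.432° → normalised to [0°, 360°): 132.432°.

132.4°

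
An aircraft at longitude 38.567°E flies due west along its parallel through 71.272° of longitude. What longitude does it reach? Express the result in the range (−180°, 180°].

32.705°W

Start at +38.567°; shift −71.272° → -32.705°.
-32.705° already lies in (−180°, 180°].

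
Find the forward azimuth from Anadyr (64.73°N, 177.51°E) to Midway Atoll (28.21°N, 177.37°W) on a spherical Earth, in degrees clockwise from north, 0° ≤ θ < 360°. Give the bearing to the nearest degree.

Δλ = -177.37 − 177.51 = -354.88°; wrapped into (−180°, 180°]: 5.12°.
θ = atan2( sin Δλ · cos φ₂ , cos φ₁ · sin φ₂ − sin φ₁ · cos φ₂ · cos Δλ )
  = atan2(0.07864, -0.59192) = 172.432° → normalised to [0°, 360°): 172.432°.

172°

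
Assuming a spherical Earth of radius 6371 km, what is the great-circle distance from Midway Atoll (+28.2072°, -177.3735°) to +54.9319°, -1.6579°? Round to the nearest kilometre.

Δλ = -1.6579 − -177.3735 = 175.7156°.
Δφ = 54.9319 − 28.2072 = 26.7247°.
a = sin²(Δφ/2) + cos φ₁ · cos φ₂ · sin²(Δλ/2) = 0.559022.
c = 2·atan2(√a, √(1−a)) = 1.68912 rad → d = 6371·c ≈ 10761.36 km.

10761 km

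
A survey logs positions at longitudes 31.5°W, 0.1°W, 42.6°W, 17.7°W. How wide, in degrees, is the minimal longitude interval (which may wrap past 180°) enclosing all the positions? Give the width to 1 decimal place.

Sort the longitudes: -42.6°, -31.5°, -17.7°, -0.1°.
Eastward gaps between consecutive values (wrapping around): 11.1°, 13.8°, 17.6°, 317.5°.
Largest gap = 317.5° ⇒ minimal covering band is its complement: 360° − 317.5° = 42.5°.
Band runs from -42.6° eastward to -0.1°.

42.5°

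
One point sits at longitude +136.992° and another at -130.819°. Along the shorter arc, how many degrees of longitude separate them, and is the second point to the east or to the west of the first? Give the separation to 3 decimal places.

92.189° east

Raw difference: -130.819 − 136.992 = -267.811°.
Normalise into (−180°, 180°]: -267.811° + 360° = 92.189°.
Positive ⇒ the second point lies to the east; separation 92.189°.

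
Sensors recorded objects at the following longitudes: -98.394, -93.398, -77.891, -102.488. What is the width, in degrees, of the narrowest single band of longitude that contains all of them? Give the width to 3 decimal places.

24.597°

Sort the longitudes: -102.488°, -98.394°, -93.398°, -77.891°.
Eastward gaps between consecutive values (wrapping around): 4.094°, 4.996°, 15.507°, 335.403°.
Largest gap = 335.403° ⇒ minimal covering band is its complement: 360° − 335.403° = 24.597°.
Band runs from -102.488° eastward to -77.891°.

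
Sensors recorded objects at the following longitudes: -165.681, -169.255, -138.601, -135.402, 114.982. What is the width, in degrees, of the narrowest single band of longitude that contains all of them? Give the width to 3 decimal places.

Sort the longitudes: -169.255°, -165.681°, -138.601°, -135.402°, +114.982°.
Eastward gaps between consecutive values (wrapping around): 3.574°, 27.080°, 3.199°, 250.384°, 75.763°.
Largest gap = 250.384° ⇒ minimal covering band is its complement: 360° − 250.384° = 109.616°.
Band runs from +114.982° eastward to -135.402°, crossing the antimeridian.

109.616°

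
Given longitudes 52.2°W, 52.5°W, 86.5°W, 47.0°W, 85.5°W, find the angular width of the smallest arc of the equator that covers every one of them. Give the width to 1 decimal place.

39.5°

Sort the longitudes: -86.5°, -85.5°, -52.5°, -52.2°, -47.0°.
Eastward gaps between consecutive values (wrapping around): 1.0°, 33.0°, 0.3°, 5.2°, 320.5°.
Largest gap = 320.5° ⇒ minimal covering band is its complement: 360° − 320.5° = 39.5°.
Band runs from -86.5° eastward to -47.0°.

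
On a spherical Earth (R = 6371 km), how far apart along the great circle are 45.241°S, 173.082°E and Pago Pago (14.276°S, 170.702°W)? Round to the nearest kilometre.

3766 km

Δλ = -170.702 − 173.082 = -343.784°; wrapped into (−180°, 180°]: 16.216°.
Δφ = -14.276 − -45.241 = 30.965°.
a = sin²(Δφ/2) + cos φ₁ · cos φ₂ · sin²(Δλ/2) = 0.084833.
c = 2·atan2(√a, √(1−a)) = 0.59109 rad → d = 6371·c ≈ 3765.84 km.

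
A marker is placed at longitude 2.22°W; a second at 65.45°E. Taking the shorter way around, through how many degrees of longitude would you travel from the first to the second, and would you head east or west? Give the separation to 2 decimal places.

67.67° east

Raw difference: 65.45 − -2.22 = 67.67°.
Normalise into (−180°, 180°]: 67.67° stays 67.67°.
Positive ⇒ the second point lies to the east; separation 67.67°.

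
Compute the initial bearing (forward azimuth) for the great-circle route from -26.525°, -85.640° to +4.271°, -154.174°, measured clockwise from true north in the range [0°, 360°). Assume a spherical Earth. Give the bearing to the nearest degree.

Δλ = -154.174 − -85.640 = -68.534°.
θ = atan2( sin Δλ · cos φ₂ , cos φ₁ · sin φ₂ − sin φ₁ · cos φ₂ · cos Δλ )
  = atan2(-0.92805, 0.22961) = -76.103° → normalised to [0°, 360°): 283.897°.

284°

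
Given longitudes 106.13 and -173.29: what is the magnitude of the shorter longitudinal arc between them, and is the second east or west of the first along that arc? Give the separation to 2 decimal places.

Raw difference: -173.29 − 106.13 = -279.42°.
Normalise into (−180°, 180°]: -279.42° + 360° = 80.58°.
Positive ⇒ the second point lies to the east; separation 80.58°.

80.58° east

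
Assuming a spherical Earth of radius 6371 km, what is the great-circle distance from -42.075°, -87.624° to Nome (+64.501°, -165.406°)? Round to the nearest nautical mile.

Δλ = -165.406 − -87.624 = -77.782°.
Δφ = 64.501 − -42.075 = 106.576°.
a = sin²(Δφ/2) + cos φ₁ · cos φ₂ · sin²(Δλ/2) = 0.768602.
c = 2·atan2(√a, √(1−a)) = 2.13792 rad → d = 6371·c ≈ 13620.66 km ≈ 7354.57 nmi.

7355 nmi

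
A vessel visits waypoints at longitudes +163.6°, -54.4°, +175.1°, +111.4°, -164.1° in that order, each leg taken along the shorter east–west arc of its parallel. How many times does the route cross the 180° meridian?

Leg 1: +163.6° → -54.4°, shortest Δλ = 142.0° (east) — crosses 180°.
Leg 2: -54.4° → +175.1°, shortest Δλ = -130.5° (west) — crosses 180°.
Leg 3: +175.1° → +111.4°, shortest Δλ = -63.7° (west) — does not cross 180°.
Leg 4: +111.4° → -164.1°, shortest Δλ = 84.5° (east) — crosses 180°.
Total crossings: 3.

3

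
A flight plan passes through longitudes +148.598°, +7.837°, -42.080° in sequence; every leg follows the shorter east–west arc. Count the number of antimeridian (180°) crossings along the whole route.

0

Leg 1: +148.598° → +7.837°, shortest Δλ = -140.761° (west) — does not cross 180°.
Leg 2: +7.837° → -42.080°, shortest Δλ = -49.917° (west) — does not cross 180°.
Total crossings: 0.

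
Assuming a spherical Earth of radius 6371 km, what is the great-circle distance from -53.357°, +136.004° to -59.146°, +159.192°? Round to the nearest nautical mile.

Δλ = 159.192 − 136.004 = 23.188°.
Δφ = -59.146 − -53.357 = -5.789°.
a = sin²(Δφ/2) + cos φ₁ · cos φ₂ · sin²(Δλ/2) = 0.014913.
c = 2·atan2(√a, √(1−a)) = 0.24485 rad → d = 6371·c ≈ 1559.93 km ≈ 842.30 nmi.

842 nmi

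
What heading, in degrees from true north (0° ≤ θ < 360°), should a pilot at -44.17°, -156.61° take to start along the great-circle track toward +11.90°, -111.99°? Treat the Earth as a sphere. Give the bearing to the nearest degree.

47°

Δλ = -111.99 − -156.61 = 44.62°.
θ = atan2( sin Δλ · cos φ₂ , cos φ₁ · sin φ₂ − sin φ₁ · cos φ₂ · cos Δλ )
  = atan2(0.68731, 0.63321) = 47.346° → normalised to [0°, 360°): 47.346°.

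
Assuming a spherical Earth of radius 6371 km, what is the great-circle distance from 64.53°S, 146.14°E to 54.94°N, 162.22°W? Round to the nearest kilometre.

13994 km

Δλ = -162.22 − 146.14 = -308.36°; wrapped into (−180°, 180°]: 51.64°.
Δφ = 54.94 − -64.53 = 119.47°.
a = sin²(Δφ/2) + cos φ₁ · cos φ₂ · sin²(Δλ/2) = 0.792845.
c = 2·atan2(√a, √(1−a)) = 2.19653 rad → d = 6371·c ≈ 13994.08 km.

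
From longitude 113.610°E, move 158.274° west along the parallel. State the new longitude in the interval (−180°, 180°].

44.664°W

Start at +113.610°; shift −158.274° → -44.664°.
-44.664° already lies in (−180°, 180°].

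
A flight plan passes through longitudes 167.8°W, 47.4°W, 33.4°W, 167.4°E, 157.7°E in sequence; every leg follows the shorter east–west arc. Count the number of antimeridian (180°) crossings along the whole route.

Leg 1: -167.8° → -47.4°, shortest Δλ = 120.4° (east) — does not cross 180°.
Leg 2: -47.4° → -33.4°, shortest Δλ = 14.0° (east) — does not cross 180°.
Leg 3: -33.4° → +167.4°, shortest Δλ = -159.2° (west) — crosses 180°.
Leg 4: +167.4° → +157.7°, shortest Δλ = -9.7° (west) — does not cross 180°.
Total crossings: 1.

1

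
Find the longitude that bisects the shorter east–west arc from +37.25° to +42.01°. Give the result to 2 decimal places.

Signed shortest Δλ from +37.25° to +42.01° is +4.76°.
Midpoint longitude = +37.25° + (+4.76°)/2 = +37.25° + 2.38° = +39.63°.

+39.63°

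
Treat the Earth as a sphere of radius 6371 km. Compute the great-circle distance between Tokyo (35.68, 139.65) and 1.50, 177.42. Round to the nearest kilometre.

5439 km

Δλ = 177.42 − 139.65 = 37.77°.
Δφ = 1.50 − 35.68 = -34.18°.
a = sin²(Δφ/2) + cos φ₁ · cos φ₂ · sin²(Δλ/2) = 0.171429.
c = 2·atan2(√a, √(1−a)) = 0.85378 rad → d = 6371·c ≈ 5439.41 km.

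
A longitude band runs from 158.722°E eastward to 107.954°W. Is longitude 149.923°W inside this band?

Yes

Band width going east from +158.722° to -107.954°: ((-107.954 − 158.722) mod 360) = 93.324°.
Offset of -149.923° east of the west edge: ((-149.923 − 158.722) mod 360) = 51.355°.
51.355° ≤ 93.324° ⇒ inside.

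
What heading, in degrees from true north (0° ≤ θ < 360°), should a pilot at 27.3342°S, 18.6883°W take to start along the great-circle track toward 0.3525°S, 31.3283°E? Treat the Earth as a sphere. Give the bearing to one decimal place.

Δλ = 31.3283 − -18.6883 = 50.0166°.
θ = atan2( sin Δλ · cos φ₂ , cos φ₁ · sin φ₂ − sin φ₁ · cos φ₂ · cos Δλ )
  = atan2(0.76622, 0.28958) = 69.297° → normalised to [0°, 360°): 69.297°.

69.3°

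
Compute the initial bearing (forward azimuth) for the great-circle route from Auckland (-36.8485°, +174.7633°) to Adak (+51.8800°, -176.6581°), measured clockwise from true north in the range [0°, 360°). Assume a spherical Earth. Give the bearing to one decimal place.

5.3°

Δλ = -176.6581 − 174.7633 = -351.4214°; wrapped into (−180°, 180°]: 8.5786°.
θ = atan2( sin Δλ · cos φ₂ , cos φ₁ · sin φ₂ − sin φ₁ · cos φ₂ · cos Δλ )
  = atan2(0.09208, 0.99561) = 5.284° → normalised to [0°, 360°): 5.284°.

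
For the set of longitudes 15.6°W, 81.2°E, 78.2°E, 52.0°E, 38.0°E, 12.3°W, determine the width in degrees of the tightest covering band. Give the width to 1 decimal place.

96.8°

Sort the longitudes: -15.6°, -12.3°, +38.0°, +52.0°, +78.2°, +81.2°.
Eastward gaps between consecutive values (wrapping around): 3.3°, 50.3°, 14.0°, 26.2°, 3.0°, 263.2°.
Largest gap = 263.2° ⇒ minimal covering band is its complement: 360° − 263.2° = 96.8°.
Band runs from -15.6° eastward to +81.2°.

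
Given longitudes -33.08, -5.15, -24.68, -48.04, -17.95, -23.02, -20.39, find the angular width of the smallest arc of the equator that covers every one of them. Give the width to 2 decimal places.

42.89°

Sort the longitudes: -48.04°, -33.08°, -24.68°, -23.02°, -20.39°, -17.95°, -5.15°.
Eastward gaps between consecutive values (wrapping around): 14.96°, 8.40°, 1.66°, 2.63°, 2.44°, 12.80°, 317.11°.
Largest gap = 317.11° ⇒ minimal covering band is its complement: 360° − 317.11° = 42.89°.
Band runs from -48.04° eastward to -5.15°.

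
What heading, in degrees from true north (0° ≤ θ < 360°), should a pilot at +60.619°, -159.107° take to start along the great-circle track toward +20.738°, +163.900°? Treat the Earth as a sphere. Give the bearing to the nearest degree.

Δλ = 163.900 − -159.107 = 323.007°; wrapped into (−180°, 180°]: -36.993°.
θ = atan2( sin Δλ · cos φ₂ , cos φ₁ · sin φ₂ − sin φ₁ · cos φ₂ · cos Δλ )
  = atan2(-0.56273, -0.47716) = -130.296° → normalised to [0°, 360°): 229.704°.

230°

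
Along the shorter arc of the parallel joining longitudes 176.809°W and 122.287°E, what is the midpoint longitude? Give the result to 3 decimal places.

152.739°E

Signed shortest Δλ from -176.809° to +122.287° is -60.904°.
Midpoint longitude = -176.809° + (-60.904°)/2 = -176.809° − 30.452° = -207.261°.
Normalise into (−180°, 180°]: +152.739°.
(The naïve average (-176.809 + +122.287)/2 = -27.261° is on the wrong side of the globe.)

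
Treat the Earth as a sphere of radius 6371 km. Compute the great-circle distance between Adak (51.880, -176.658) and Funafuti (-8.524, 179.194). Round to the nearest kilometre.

6728 km

Δλ = 179.194 − -176.658 = 355.852°; wrapped into (−180°, 180°]: -4.148°.
Δφ = -8.524 − 51.880 = -60.404°.
a = sin²(Δφ/2) + cos φ₁ · cos φ₂ · sin²(Δλ/2) = 0.253859.
c = 2·atan2(√a, √(1−a)) = 1.05609 rad → d = 6371·c ≈ 6728.33 km.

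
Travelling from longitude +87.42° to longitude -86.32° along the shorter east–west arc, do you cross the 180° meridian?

Signed shortest Δλ = ((-86.32 − 87.42 + 180) mod 360) − 180 = -173.74°.
Going west by 173.74° from +87.42° reaches -86.32° without touching 180°.

No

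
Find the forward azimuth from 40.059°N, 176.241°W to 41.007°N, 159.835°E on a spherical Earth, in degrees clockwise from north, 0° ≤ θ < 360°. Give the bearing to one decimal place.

280.8°

Δλ = 159.835 − -176.241 = 336.076°; wrapped into (−180°, 180°]: -23.924°.
θ = atan2( sin Δλ · cos φ₂ , cos φ₁ · sin φ₂ − sin φ₁ · cos φ₂ · cos Δλ )
  = atan2(-0.30602, 0.05827) = -79.219° → normalised to [0°, 360°): 280.781°.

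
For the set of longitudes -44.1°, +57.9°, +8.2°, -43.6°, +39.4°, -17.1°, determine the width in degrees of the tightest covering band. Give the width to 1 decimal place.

102.0°

Sort the longitudes: -44.1°, -43.6°, -17.1°, +8.2°, +39.4°, +57.9°.
Eastward gaps between consecutive values (wrapping around): 0.5°, 26.5°, 25.3°, 31.2°, 18.5°, 258.0°.
Largest gap = 258.0° ⇒ minimal covering band is its complement: 360° − 258.0° = 102.0°.
Band runs from -44.1° eastward to +57.9°.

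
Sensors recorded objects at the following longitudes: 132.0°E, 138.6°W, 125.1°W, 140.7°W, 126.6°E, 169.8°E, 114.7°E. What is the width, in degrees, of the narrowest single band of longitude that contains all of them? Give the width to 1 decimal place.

Sort the longitudes: -140.7°, -138.6°, -125.1°, +114.7°, +126.6°, +132.0°, +169.8°.
Eastward gaps between consecutive values (wrapping around): 2.1°, 13.5°, 239.8°, 11.9°, 5.4°, 37.8°, 49.5°.
Largest gap = 239.8° ⇒ minimal covering band is its complement: 360° − 239.8° = 120.2°.
Band runs from +114.7° eastward to -125.1°, crossing the antimeridian.

120.2°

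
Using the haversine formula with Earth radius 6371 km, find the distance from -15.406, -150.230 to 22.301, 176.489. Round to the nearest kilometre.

Δλ = 176.489 − -150.230 = 326.719°; wrapped into (−180°, 180°]: -33.281°.
Δφ = 22.301 − -15.406 = 37.707°.
a = sin²(Δφ/2) + cos φ₁ · cos φ₂ · sin²(Δλ/2) = 0.177571.
c = 2·atan2(√a, √(1−a)) = 0.86996 rad → d = 6371·c ≈ 5542.51 km.

5543 km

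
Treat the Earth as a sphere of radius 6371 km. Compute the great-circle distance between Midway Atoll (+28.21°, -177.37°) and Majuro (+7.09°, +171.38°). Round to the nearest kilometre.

2630 km

Δλ = 171.38 − -177.37 = 348.75°; wrapped into (−180°, 180°]: -11.25°.
Δφ = 7.09 − 28.21 = -21.12°.
a = sin²(Δφ/2) + cos φ₁ · cos φ₂ · sin²(Δλ/2) = 0.041988.
c = 2·atan2(√a, √(1−a)) = 0.41274 rad → d = 6371·c ≈ 2629.57 km.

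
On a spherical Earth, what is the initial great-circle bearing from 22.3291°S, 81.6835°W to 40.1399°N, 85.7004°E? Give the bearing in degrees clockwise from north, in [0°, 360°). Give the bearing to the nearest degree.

Δλ = 85.7004 − -81.6835 = 167.3839°.
θ = atan2( sin Δλ · cos φ₂ , cos φ₁ · sin φ₂ − sin φ₁ · cos φ₂ · cos Δλ )
  = atan2(0.16697, 0.31289) = 28.087° → normalised to [0°, 360°): 28.087°.

28°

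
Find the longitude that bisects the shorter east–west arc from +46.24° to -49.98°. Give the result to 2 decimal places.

Signed shortest Δλ from +46.24° to -49.98° is -96.22°.
Midpoint longitude = +46.24° + (-96.22°)/2 = +46.24° − 48.11° = -1.87°.

-1.87°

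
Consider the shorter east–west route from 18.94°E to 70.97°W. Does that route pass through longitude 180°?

Signed shortest Δλ = ((-70.97 − 18.94 + 180) mod 360) − 180 = -89.91°.
Going west by 89.91° from +18.94° reaches -70.97° without touching 180°.

No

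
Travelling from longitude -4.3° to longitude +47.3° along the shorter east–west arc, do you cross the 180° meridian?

Signed shortest Δλ = ((47.3 − -4.3 + 180) mod 360) − 180 = 51.6°.
Going east by 51.6° from -4.3° reaches +47.3° without touching 180°.

No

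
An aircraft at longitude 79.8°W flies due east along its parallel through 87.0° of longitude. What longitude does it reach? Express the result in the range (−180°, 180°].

Start at -79.8°; shift +87.0° → +7.2°.
+7.2° already lies in (−180°, 180°].

7.2°E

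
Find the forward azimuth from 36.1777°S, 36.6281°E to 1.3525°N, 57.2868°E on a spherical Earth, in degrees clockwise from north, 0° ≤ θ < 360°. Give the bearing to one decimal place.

31.7°

Δλ = 57.2868 − 36.6281 = 20.6587°.
θ = atan2( sin Δλ · cos φ₂ , cos φ₁ · sin φ₂ − sin φ₁ · cos φ₂ · cos Δλ )
  = atan2(0.35270, 0.57123) = 31.693° → normalised to [0°, 360°): 31.693°.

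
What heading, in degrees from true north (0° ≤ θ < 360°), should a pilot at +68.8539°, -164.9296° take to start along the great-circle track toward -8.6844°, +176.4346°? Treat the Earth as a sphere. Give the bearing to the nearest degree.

Δλ = 176.4346 − -164.9296 = 341.3642°; wrapped into (−180°, 180°]: -18.6358°.
θ = atan2( sin Δλ · cos φ₂ , cos φ₁ · sin φ₂ − sin φ₁ · cos φ₂ · cos Δλ )
  = atan2(-0.31589, -0.92810) = -161.204° → normalised to [0°, 360°): 198.796°.

199°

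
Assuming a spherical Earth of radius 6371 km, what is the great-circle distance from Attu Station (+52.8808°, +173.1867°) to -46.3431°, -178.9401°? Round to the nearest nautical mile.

5971 nmi

Δλ = -178.9401 − 173.1867 = -352.1268°; wrapped into (−180°, 180°]: 7.8732°.
Δφ = -46.3431 − 52.8808 = -99.2239°.
a = sin²(Δφ/2) + cos φ₁ · cos φ₂ · sin²(Δλ/2) = 0.582110.
c = 2·atan2(√a, √(1−a)) = 1.73576 rad → d = 6371·c ≈ 11058.55 km ≈ 5971.14 nmi.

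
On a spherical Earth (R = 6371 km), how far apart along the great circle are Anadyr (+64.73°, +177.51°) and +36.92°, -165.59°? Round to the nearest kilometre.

Δλ = -165.59 − 177.51 = -343.10°; wrapped into (−180°, 180°]: 16.90°.
Δφ = 36.92 − 64.73 = -27.81°.
a = sin²(Δφ/2) + cos φ₁ · cos φ₂ · sin²(Δλ/2) = 0.065120.
c = 2·atan2(√a, √(1−a)) = 0.51608 rad → d = 6371·c ≈ 3287.94 km.

3288 km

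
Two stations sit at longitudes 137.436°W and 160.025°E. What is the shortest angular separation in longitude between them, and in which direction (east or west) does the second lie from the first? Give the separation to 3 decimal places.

Raw difference: 160.025 − -137.436 = 297.461°.
Normalise into (−180°, 180°]: 297.461° − 360° = -62.539°.
Negative ⇒ the second point lies to the west; separation 62.539°.

62.539° west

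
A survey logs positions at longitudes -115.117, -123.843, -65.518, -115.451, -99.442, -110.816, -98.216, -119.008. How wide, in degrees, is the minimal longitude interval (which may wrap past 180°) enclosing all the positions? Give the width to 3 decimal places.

Sort the longitudes: -123.843°, -119.008°, -115.451°, -115.117°, -110.816°, -99.442°, -98.216°, -65.518°.
Eastward gaps between consecutive values (wrapping around): 4.835°, 3.557°, 0.334°, 4.301°, 11.374°, 1.226°, 32.698°, 301.675°.
Largest gap = 301.675° ⇒ minimal covering band is its complement: 360° − 301.675° = 58.325°.
Band runs from -123.843° eastward to -65.518°.

58.325°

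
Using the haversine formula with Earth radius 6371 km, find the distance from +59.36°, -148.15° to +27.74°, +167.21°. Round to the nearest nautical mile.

Δλ = 167.21 − -148.15 = 315.36°; wrapped into (−180°, 180°]: -44.64°.
Δφ = 27.74 − 59.36 = -31.62°.
a = sin²(Δφ/2) + cos φ₁ · cos φ₂ · sin²(Δλ/2) = 0.139287.
c = 2·atan2(√a, √(1−a)) = 0.76494 rad → d = 6371·c ≈ 4873.41 km ≈ 2631.43 nmi.

2631 nmi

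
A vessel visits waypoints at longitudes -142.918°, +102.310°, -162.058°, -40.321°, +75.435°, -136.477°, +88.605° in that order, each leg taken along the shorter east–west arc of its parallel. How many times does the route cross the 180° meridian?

Leg 1: -142.918° → +102.310°, shortest Δλ = -114.772° (west) — crosses 180°.
Leg 2: +102.310° → -162.058°, shortest Δλ = 95.632° (east) — crosses 180°.
Leg 3: -162.058° → -40.321°, shortest Δλ = 121.737° (east) — does not cross 180°.
Leg 4: -40.321° → +75.435°, shortest Δλ = 115.756° (east) — does not cross 180°.
Leg 5: +75.435° → -136.477°, shortest Δλ = 148.088° (east) — crosses 180°.
Leg 6: -136.477° → +88.605°, shortest Δλ = -134.918° (west) — crosses 180°.
Total crossings: 4.

4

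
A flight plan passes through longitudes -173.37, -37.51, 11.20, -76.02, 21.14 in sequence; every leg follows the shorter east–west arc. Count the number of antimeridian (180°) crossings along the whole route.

0

Leg 1: -173.37° → -37.51°, shortest Δλ = 135.86° (east) — does not cross 180°.
Leg 2: -37.51° → +11.20°, shortest Δλ = 48.71° (east) — does not cross 180°.
Leg 3: +11.20° → -76.02°, shortest Δλ = -87.22° (west) — does not cross 180°.
Leg 4: -76.02° → +21.14°, shortest Δλ = 97.16° (east) — does not cross 180°.
Total crossings: 0.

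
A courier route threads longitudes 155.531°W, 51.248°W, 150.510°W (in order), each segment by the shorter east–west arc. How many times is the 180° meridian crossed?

0

Leg 1: -155.531° → -51.248°, shortest Δλ = 104.283° (east) — does not cross 180°.
Leg 2: -51.248° → -150.510°, shortest Δλ = -99.262° (west) — does not cross 180°.
Total crossings: 0.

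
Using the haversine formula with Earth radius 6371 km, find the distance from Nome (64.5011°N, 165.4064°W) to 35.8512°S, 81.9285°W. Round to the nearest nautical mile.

Δλ = -81.9285 − -165.4064 = 83.4779°.
Δφ = -35.8512 − 64.5011 = -100.3523°.
a = sin²(Δφ/2) + cos φ₁ · cos φ₂ · sin²(Δλ/2) = 0.744499.
c = 2·atan2(√a, √(1−a)) = 2.08174 rad → d = 6371·c ≈ 13262.75 km ≈ 7161.31 nmi.

7161 nmi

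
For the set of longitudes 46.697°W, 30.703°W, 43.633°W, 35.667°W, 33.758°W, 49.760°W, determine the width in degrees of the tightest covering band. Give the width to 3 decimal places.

Sort the longitudes: -49.760°, -46.697°, -43.633°, -35.667°, -33.758°, -30.703°.
Eastward gaps between consecutive values (wrapping around): 3.063°, 3.064°, 7.966°, 1.909°, 3.055°, 340.943°.
Largest gap = 340.943° ⇒ minimal covering band is its complement: 360° − 340.943° = 19.057°.
Band runs from -49.760° eastward to -30.703°.

19.057°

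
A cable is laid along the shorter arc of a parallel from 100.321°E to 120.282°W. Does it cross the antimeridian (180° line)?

Yes

Naïve |-120.282 − 100.321| = 220.603° > 180°, so the shorter arc goes the other way round — across 180°.
Signed shortest Δλ = ((-120.282 − 100.321 + 180) mod 360) − 180 = 139.397°.
Going east by 139.397° from +100.321° passes through 180° before reaching -120.282°.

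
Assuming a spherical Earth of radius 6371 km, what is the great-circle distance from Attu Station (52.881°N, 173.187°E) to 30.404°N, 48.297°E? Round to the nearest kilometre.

9332 km

Δλ = 48.297 − 173.187 = -124.890°.
Δφ = 30.404 − 52.881 = -22.477°.
a = sin²(Δφ/2) + cos φ₁ · cos φ₂ · sin²(Δλ/2) = 0.447083.
c = 2·atan2(√a, √(1−a)) = 1.46476 rad → d = 6371·c ≈ 9332.01 km.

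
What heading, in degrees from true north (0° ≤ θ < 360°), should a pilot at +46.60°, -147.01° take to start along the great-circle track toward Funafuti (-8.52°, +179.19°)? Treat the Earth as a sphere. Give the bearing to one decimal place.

Δλ = 179.19 − -147.01 = 326.20°; wrapped into (−180°, 180°]: -33.80°.
θ = atan2( sin Δλ · cos φ₂ , cos φ₁ · sin φ₂ − sin φ₁ · cos φ₂ · cos Δλ )
  = atan2(-0.55016, -0.69890) = -141.791° → normalised to [0°, 360°): 218.209°.

218.2°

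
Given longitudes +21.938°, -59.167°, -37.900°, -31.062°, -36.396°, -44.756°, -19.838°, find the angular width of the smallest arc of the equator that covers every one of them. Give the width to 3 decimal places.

Sort the longitudes: -59.167°, -44.756°, -37.900°, -36.396°, -31.062°, -19.838°, +21.938°.
Eastward gaps between consecutive values (wrapping around): 14.411°, 6.856°, 1.504°, 5.334°, 11.224°, 41.776°, 278.895°.
Largest gap = 278.895° ⇒ minimal covering band is its complement: 360° − 278.895° = 81.105°.
Band runs from -59.167° eastward to +21.938°.

81.105°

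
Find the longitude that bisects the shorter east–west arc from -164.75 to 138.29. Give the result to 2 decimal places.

+166.77°

Signed shortest Δλ from -164.75° to +138.29° is -56.96°.
Midpoint longitude = -164.75° + (-56.96°)/2 = -164.75° − 28.48° = -193.23°.
Normalise into (−180°, 180°]: +166.77°.
(The naïve average (-164.75 + +138.29)/2 = -13.23° is on the wrong side of the globe.)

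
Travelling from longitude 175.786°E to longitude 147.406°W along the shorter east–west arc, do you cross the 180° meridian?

Yes

Naïve |-147.406 − 175.786| = 323.192° > 180°, so the shorter arc goes the other way round — across 180°.
Signed shortest Δλ = ((-147.406 − 175.786 + 180) mod 360) − 180 = 36.808°.
Going east by 36.808° from +175.786° passes through 180° before reaching -147.406°.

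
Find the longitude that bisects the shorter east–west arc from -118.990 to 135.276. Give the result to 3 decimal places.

-171.857°

Signed shortest Δλ from -118.990° to +135.276° is -105.734°.
Midpoint longitude = -118.990° + (-105.734°)/2 = -118.990° − 52.867° = -171.857°.
(The naïve average (-118.990 + +135.276)/2 = 8.143° is on the wrong side of the globe.)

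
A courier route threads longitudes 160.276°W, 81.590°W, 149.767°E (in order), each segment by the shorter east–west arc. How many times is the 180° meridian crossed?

Leg 1: -160.276° → -81.590°, shortest Δλ = 78.686° (east) — does not cross 180°.
Leg 2: -81.590° → +149.767°, shortest Δλ = -128.643° (west) — crosses 180°.
Total crossings: 1.

1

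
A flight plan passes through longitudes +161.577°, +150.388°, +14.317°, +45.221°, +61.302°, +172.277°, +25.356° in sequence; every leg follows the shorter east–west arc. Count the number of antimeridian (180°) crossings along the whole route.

Leg 1: +161.577° → +150.388°, shortest Δλ = -11.189° (west) — does not cross 180°.
Leg 2: +150.388° → +14.317°, shortest Δλ = -136.071° (west) — does not cross 180°.
Leg 3: +14.317° → +45.221°, shortest Δλ = 30.904° (east) — does not cross 180°.
Leg 4: +45.221° → +61.302°, shortest Δλ = 16.081° (east) — does not cross 180°.
Leg 5: +61.302° → +172.277°, shortest Δλ = 110.975° (east) — does not cross 180°.
Leg 6: +172.277° → +25.356°, shortest Δλ = -146.921° (west) — does not cross 180°.
Total crossings: 0.

0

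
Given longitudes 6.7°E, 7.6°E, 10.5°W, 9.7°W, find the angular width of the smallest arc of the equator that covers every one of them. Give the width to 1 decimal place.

Sort the longitudes: -10.5°, -9.7°, +6.7°, +7.6°.
Eastward gaps between consecutive values (wrapping around): 0.8°, 16.4°, 0.9°, 341.9°.
Largest gap = 341.9° ⇒ minimal covering band is its complement: 360° − 341.9° = 18.1°.
Band runs from -10.5° eastward to +7.6°.

18.1°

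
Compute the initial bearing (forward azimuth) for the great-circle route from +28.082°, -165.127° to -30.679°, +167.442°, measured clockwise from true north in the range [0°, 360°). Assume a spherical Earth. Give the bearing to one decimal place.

Δλ = 167.442 − -165.127 = 332.569°; wrapped into (−180°, 180°]: -27.431°.
θ = atan2( sin Δλ · cos φ₂ , cos φ₁ · sin φ₂ − sin φ₁ · cos φ₂ · cos Δλ )
  = atan2(-0.39620, -0.80949) = -153.921° → normalised to [0°, 360°): 206.079°.

206.1°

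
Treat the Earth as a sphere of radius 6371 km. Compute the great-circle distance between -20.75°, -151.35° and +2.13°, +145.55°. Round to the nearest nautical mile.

3952 nmi

Δλ = 145.55 − -151.35 = 296.90°; wrapped into (−180°, 180°]: -63.10°.
Δφ = 2.13 − -20.75 = 22.88°.
a = sin²(Δφ/2) + cos φ₁ · cos φ₂ · sin²(Δλ/2) = 0.295186.
c = 2·atan2(√a, √(1−a)) = 1.14875 rad → d = 6371·c ≈ 7318.69 km ≈ 3951.78 nmi.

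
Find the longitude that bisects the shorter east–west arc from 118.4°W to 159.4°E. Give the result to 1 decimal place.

159.5°W

Signed shortest Δλ from -118.4° to +159.4° is -82.2°.
Midpoint longitude = -118.4° + (-82.2°)/2 = -118.4° − 41.1° = -159.5°.
(The naïve average (-118.4 + +159.4)/2 = 20.5° is on the wrong side of the globe.)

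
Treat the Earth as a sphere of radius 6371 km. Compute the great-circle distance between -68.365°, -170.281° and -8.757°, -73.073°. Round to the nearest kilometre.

Δλ = -73.073 − -170.281 = 97.208°.
Δφ = -8.757 − -68.365 = 59.608°.
a = sin²(Δφ/2) + cos φ₁ · cos φ₂ · sin²(Δλ/2) = 0.452101.
c = 2·atan2(√a, √(1−a)) = 1.47485 rad → d = 6371·c ≈ 9396.28 km.

9396 km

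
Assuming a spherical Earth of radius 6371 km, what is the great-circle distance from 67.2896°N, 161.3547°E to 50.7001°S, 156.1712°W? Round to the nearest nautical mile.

7339 nmi

Δλ = -156.1712 − 161.3547 = -317.5259°; wrapped into (−180°, 180°]: 42.4741°.
Δφ = -50.7001 − 67.2896 = -117.9897°.
a = sin²(Δφ/2) + cos φ₁ · cos φ₂ · sin²(Δλ/2) = 0.766741.
c = 2·atan2(√a, √(1−a)) = 2.13351 rad → d = 6371·c ≈ 13592.58 km ≈ 7339.41 nmi.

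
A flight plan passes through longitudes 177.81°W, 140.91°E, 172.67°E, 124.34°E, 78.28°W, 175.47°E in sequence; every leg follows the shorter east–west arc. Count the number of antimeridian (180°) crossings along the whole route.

3

Leg 1: -177.81° → +140.91°, shortest Δλ = -41.28° (west) — crosses 180°.
Leg 2: +140.91° → +172.67°, shortest Δλ = 31.76° (east) — does not cross 180°.
Leg 3: +172.67° → +124.34°, shortest Δλ = -48.33° (west) — does not cross 180°.
Leg 4: +124.34° → -78.28°, shortest Δλ = 157.38° (east) — crosses 180°.
Leg 5: -78.28° → +175.47°, shortest Δλ = -106.25° (west) — crosses 180°.
Total crossings: 3.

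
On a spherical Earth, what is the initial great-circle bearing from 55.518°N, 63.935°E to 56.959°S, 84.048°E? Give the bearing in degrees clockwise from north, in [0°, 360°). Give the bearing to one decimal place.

Δλ = 84.048 − 63.935 = 20.113°.
θ = atan2( sin Δλ · cos φ₂ , cos φ₁ · sin φ₂ − sin φ₁ · cos φ₂ · cos Δλ )
  = atan2(0.18749, -0.89662) = 168.189° → normalised to [0°, 360°): 168.189°.

168.2°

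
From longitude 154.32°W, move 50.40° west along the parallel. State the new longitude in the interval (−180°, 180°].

Start at -154.32°; shift −50.40° → -204.72°.
-204.72° lies outside (−180°, 180°]; add 360° → +155.28°.

155.28°E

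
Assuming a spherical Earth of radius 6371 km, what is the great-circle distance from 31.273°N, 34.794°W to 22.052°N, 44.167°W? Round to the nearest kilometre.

Δλ = -44.167 − -34.794 = -9.373°.
Δφ = 22.052 − 31.273 = -9.221°.
a = sin²(Δφ/2) + cos φ₁ · cos φ₂ · sin²(Δλ/2) = 0.011749.
c = 2·atan2(√a, √(1−a)) = 0.21722 rad → d = 6371·c ≈ 1383.88 km.

1384 km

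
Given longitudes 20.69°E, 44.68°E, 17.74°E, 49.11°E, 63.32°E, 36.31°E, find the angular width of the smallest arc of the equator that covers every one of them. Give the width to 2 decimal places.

Sort the longitudes: +17.74°, +20.69°, +36.31°, +44.68°, +49.11°, +63.32°.
Eastward gaps between consecutive values (wrapping around): 2.95°, 15.62°, 8.37°, 4.43°, 14.21°, 314.42°.
Largest gap = 314.42° ⇒ minimal covering band is its complement: 360° − 314.42° = 45.58°.
Band runs from +17.74° eastward to +63.32°.

45.58°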